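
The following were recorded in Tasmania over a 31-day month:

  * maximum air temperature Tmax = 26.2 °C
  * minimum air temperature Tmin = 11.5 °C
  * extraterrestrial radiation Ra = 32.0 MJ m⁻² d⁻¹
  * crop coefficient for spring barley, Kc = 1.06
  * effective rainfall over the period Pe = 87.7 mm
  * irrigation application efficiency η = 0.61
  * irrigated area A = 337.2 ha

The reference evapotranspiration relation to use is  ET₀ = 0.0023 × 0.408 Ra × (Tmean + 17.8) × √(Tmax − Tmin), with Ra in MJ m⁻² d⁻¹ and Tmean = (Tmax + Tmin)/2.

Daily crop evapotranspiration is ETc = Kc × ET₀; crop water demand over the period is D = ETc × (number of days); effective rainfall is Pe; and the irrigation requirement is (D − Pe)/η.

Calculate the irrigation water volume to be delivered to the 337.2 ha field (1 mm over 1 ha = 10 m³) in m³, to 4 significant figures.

281700 m³

Tmean = (26.2 + 11.5)/2 = 18.85 °C
0.408 Ra = 0.408 × 32.0 = 13.0560 mm/d equivalent
ET₀ = 0.0023 × 13.0560 × (18.85 + 17.8) × √14.7 = 0.0023 × 13.0560 × 36.65 × 3.8341 = 4.2196 mm/d
ETc = Kc × ET₀ = 1.06 × 4.2196 = 4.4728 mm/d
Crop demand D = ETc × 31 d = 4.4728 × 31 = 138.657 mm
D − Pe = 138.657 − 87.7 = 50.957 mm
Gross irrigation = 50.957 / 0.61 = 83.536 mm
Volume = 83.536 mm × 337.2 ha × 10 = 281683.4 m³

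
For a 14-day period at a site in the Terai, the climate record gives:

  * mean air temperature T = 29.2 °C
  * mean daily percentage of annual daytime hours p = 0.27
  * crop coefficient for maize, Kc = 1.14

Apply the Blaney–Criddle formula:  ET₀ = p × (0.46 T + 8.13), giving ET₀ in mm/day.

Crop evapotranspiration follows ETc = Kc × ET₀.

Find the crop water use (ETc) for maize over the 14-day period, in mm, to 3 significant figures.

92.9 mm

ET₀ = 0.27 × (0.46 × 29.2 + 8.13) = 0.27 × 21.562 = 5.8217 mm/d
ETc = Kc × ET₀ = 1.14 × 5.8217 = 6.6367 mm/d
Over 14 days: 6.6367 × 14 = 92.914 mm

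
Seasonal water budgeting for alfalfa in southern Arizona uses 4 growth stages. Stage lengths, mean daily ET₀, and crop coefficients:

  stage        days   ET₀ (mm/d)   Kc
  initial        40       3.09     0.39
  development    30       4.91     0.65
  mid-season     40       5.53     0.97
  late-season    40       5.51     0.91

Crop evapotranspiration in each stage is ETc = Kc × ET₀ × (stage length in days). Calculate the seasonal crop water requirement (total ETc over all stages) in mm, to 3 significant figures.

559 mm

initial: 0.39 × 3.09 × 40 = 48.20 mm
development: 0.65 × 4.91 × 30 = 95.75 mm
mid-season: 0.97 × 5.53 × 40 = 214.56 mm
late-season: 0.91 × 5.51 × 40 = 200.56 mm
Seasonal total = 559.07 mm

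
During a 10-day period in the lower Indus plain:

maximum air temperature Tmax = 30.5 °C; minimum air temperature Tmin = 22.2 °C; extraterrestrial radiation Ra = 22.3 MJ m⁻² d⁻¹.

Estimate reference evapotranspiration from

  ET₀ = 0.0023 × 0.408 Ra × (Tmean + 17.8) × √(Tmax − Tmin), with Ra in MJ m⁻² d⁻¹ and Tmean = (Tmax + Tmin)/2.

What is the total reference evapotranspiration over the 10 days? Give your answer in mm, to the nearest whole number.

27 mm

Tmean = (30.5 + 22.2)/2 = 26.35 °C
0.408 Ra = 0.408 × 22.3 = 9.0984 mm/d equivalent
ET₀ = 0.0023 × 9.0984 × (26.35 + 17.8) × √8.3 = 0.0023 × 9.0984 × 44.15 × 2.8810 = 2.6617 mm/d
Over 10 days: 2.6617 × 10 = 26.617 mm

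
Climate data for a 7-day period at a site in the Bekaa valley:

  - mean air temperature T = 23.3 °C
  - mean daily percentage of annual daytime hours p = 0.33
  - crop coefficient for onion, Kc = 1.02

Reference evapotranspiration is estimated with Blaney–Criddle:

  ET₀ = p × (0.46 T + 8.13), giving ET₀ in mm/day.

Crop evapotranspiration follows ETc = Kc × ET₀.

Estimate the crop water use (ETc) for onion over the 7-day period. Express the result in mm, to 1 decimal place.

ET₀ = 0.33 × (0.46 × 23.3 + 8.13) = 0.33 × 18.848 = 6.2198 mm/d
ETc = Kc × ET₀ = 1.02 × 6.2198 = 6.3442 mm/d
Over 7 days: 6.3442 × 7 = 44.409 mm

44.4 mm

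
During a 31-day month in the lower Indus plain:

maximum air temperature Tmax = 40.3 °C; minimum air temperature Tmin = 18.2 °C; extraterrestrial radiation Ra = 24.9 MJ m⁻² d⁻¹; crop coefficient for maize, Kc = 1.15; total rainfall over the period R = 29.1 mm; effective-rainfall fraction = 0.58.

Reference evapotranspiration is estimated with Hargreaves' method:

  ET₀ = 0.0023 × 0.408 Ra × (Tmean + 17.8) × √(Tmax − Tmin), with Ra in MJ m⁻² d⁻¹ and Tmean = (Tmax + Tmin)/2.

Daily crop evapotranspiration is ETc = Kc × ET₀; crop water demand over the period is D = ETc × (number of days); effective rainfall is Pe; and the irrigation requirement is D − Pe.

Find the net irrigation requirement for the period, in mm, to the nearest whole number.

Tmean = (40.3 + 18.2)/2 = 29.25 °C
0.408 Ra = 0.408 × 24.9 = 10.1592 mm/d equivalent
ET₀ = 0.0023 × 10.1592 × (29.25 + 17.8) × √22.1 = 0.0023 × 10.1592 × 47.05 × 4.7011 = 5.1683 mm/d
ETc = Kc × ET₀ = 1.15 × 5.1683 = 5.9435 mm/d
Crop demand D = ETc × 31 d = 5.9435 × 31 = 184.249 mm
Pe = 0.58 × 29.1 = 16.878 mm
D − Pe = 184.249 − 16.878 = 167.371 mm

167 mm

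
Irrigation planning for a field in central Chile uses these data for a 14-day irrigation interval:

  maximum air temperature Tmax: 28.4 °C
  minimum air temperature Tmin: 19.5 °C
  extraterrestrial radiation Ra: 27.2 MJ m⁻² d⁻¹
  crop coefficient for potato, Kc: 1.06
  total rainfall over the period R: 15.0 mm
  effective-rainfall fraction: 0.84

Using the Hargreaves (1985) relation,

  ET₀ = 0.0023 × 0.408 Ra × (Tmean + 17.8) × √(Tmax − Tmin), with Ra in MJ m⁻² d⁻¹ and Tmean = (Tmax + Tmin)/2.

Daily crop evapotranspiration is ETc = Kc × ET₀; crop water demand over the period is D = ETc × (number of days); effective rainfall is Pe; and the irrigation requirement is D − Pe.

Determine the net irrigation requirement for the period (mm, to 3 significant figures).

Tmean = (28.4 + 19.5)/2 = 23.95 °C
0.408 Ra = 0.408 × 27.2 = 11.0976 mm/d equivalent
ET₀ = 0.0023 × 11.0976 × (23.95 + 17.8) × √8.9 = 0.0023 × 11.0976 × 41.75 × 2.9833 = 3.1791 mm/d
ETc = Kc × ET₀ = 1.06 × 3.1791 = 3.3698 mm/d
Crop demand D = ETc × 14 d = 3.3698 × 14 = 47.177 mm
Pe = 0.84 × 15.0 = 12.600 mm
D − Pe = 47.177 − 12.600 = 34.577 mm

34.6 mm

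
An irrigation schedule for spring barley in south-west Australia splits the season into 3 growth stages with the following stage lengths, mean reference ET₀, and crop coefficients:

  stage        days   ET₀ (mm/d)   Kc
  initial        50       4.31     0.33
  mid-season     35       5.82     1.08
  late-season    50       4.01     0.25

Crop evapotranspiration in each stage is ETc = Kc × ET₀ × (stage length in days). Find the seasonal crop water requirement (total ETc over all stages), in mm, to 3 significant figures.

341 mm

initial: 0.33 × 4.31 × 50 = 71.12 mm
mid-season: 1.08 × 5.82 × 35 = 220.00 mm
late-season: 0.25 × 4.01 × 50 = 50.13 mm
Seasonal total = 341.25 mm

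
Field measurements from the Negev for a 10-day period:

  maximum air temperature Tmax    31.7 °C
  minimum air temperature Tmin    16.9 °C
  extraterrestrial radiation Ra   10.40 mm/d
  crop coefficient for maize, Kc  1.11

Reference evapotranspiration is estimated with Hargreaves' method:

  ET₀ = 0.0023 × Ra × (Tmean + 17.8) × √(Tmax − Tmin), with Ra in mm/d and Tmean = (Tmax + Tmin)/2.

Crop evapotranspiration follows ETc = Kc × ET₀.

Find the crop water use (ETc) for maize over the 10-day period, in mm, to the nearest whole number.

Tmean = (31.7 + 16.9)/2 = 24.30 °C
ET₀ = 0.0023 × 10.40 × (24.30 + 17.8) × √14.8 = 0.0023 × 10.40 × 42.10 × 3.8471 = 3.8742 mm/d
ETc = Kc × ET₀ = 1.11 × 3.8742 = 4.3004 mm/d
Over 10 days: 4.3004 × 10 = 43.004 mm

43 mm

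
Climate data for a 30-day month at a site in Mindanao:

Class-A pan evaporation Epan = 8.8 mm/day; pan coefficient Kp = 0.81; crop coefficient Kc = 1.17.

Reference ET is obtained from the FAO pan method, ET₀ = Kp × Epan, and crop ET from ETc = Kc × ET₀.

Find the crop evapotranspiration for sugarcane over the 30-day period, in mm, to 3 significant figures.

250 mm

ET₀ = 0.81 × 8.8 = 7.1280 mm/d
ETc = Kc × ET₀ = 1.17 × 7.1280 = 8.3398 mm/d
Over 30 days: 8.3398 × 30 = 250.194 mm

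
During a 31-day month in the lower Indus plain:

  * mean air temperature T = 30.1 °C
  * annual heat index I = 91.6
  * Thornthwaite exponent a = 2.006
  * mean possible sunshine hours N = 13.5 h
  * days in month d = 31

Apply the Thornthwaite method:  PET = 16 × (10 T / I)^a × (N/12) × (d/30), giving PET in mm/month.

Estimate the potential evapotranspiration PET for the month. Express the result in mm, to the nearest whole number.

202 mm

10T/I = 10 × 30.1 / 91.6 = 3.2860
(10T/I)^a = 3.2860^2.006 = 10.8751
Uncorrected PET = 16 × 10.8751 = 174.002 mm
Correction = (N/12)(d/30) = (13.5/12)(31/30) = 1.1625
PET = 174.002 × 1.1625 = 202.277 mm/month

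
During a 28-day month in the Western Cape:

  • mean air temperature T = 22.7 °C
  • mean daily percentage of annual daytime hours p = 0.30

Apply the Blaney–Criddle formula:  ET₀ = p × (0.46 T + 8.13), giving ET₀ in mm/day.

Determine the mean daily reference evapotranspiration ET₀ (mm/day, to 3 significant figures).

5.57 mm/day

ET₀ = 0.30 × (0.46 × 22.7 + 8.13) = 0.30 × 18.572 = 5.5716 mm/d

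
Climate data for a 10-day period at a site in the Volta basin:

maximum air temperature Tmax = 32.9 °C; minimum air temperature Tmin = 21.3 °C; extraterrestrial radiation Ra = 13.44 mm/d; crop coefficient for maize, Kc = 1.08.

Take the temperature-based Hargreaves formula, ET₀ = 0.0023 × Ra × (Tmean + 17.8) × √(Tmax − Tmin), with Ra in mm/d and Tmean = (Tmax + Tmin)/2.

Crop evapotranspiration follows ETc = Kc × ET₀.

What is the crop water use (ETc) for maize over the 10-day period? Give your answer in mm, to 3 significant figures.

51.1 mm

Tmean = (32.9 + 21.3)/2 = 27.10 °C
ET₀ = 0.0023 × 13.44 × (27.10 + 17.8) × √11.6 = 0.0023 × 13.44 × 44.90 × 3.4059 = 4.7272 mm/d
ETc = Kc × ET₀ = 1.08 × 4.7272 = 5.1054 mm/d
Over 10 days: 5.1054 × 10 = 51.054 mm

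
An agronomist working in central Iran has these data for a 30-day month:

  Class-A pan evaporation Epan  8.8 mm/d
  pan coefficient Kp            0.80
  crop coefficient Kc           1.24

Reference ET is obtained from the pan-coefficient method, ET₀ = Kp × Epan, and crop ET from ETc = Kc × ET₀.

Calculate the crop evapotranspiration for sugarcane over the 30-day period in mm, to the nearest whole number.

262 mm

ET₀ = 0.80 × 8.8 = 7.0400 mm/d
ETc = Kc × ET₀ = 1.24 × 7.0400 = 8.7296 mm/d
Over 30 days: 8.7296 × 30 = 261.888 mm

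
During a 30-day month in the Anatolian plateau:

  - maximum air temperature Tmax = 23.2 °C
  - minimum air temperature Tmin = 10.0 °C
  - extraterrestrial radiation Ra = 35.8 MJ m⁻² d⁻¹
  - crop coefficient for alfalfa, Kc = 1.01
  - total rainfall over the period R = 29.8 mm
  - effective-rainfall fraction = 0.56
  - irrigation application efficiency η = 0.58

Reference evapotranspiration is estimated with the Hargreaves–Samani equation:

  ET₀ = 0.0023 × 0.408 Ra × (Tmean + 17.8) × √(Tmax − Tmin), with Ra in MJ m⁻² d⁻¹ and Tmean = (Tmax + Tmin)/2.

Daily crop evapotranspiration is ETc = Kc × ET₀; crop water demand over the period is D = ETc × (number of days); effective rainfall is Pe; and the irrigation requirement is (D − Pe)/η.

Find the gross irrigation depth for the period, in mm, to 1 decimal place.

190.6 mm

Tmean = (23.2 + 10.0)/2 = 16.60 °C
0.408 Ra = 0.408 × 35.8 = 14.6064 mm/d equivalent
ET₀ = 0.0023 × 14.6064 × (16.60 + 17.8) × √13.2 = 0.0023 × 14.6064 × 34.40 × 3.6332 = 4.1987 mm/d
ETc = Kc × ET₀ = 1.01 × 4.1987 = 4.2407 mm/d
Crop demand D = ETc × 30 d = 4.2407 × 30 = 127.221 mm
Pe = 0.56 × 29.8 = 16.688 mm
D − Pe = 127.221 − 16.688 = 110.533 mm
Gross irrigation = 110.533 / 0.58 = 190.574 mm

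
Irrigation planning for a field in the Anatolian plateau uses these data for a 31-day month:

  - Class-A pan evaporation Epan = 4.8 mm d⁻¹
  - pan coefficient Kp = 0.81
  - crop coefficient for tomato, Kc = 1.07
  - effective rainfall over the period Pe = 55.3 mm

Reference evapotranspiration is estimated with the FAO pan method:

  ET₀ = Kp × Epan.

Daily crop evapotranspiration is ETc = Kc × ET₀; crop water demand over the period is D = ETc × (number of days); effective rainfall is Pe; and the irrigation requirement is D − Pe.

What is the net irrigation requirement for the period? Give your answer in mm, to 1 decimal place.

73.7 mm

ET₀ = 0.81 × 4.8 = 3.8880 mm/d
ETc = Kc × ET₀ = 1.07 × 3.8880 = 4.1602 mm/d
Crop demand D = ETc × 31 d = 4.1602 × 31 = 128.966 mm
D − Pe = 128.966 − 55.3 = 73.666 mm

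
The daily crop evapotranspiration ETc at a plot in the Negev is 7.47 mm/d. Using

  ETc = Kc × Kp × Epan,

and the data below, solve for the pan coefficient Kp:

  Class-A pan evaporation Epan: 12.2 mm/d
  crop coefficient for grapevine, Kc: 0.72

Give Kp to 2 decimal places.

0.85

ETc = Kc × Kp × Epan  ⇒  Kp = ETc / (Kc × Epan)
Kp = 7.47 / (0.72 × 12.2) = 7.47 / 8.784 = 0.8504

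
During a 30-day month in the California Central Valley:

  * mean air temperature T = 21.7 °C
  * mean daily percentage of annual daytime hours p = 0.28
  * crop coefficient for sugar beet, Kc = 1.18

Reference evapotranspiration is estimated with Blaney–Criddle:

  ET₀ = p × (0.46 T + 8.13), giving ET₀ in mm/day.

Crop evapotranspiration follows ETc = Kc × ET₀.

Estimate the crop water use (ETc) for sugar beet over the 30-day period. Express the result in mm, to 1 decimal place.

ET₀ = 0.28 × (0.46 × 21.7 + 8.13) = 0.28 × 18.112 = 5.0714 mm/d
ETc = Kc × ET₀ = 1.18 × 5.0714 = 5.9843 mm/d
Over 30 days: 5.9843 × 30 = 179.529 mm

179.5 mm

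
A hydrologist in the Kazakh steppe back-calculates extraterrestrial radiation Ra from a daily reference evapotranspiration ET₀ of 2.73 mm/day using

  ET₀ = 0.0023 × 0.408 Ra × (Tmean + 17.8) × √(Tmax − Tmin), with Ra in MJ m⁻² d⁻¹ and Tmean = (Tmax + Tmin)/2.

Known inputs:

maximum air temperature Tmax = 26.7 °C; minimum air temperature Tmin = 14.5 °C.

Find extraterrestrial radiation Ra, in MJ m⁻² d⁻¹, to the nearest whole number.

22 MJ m⁻² d⁻¹

Tmean = (26.7+14.5)/2 = 20.60 °C; ΔT = 12.2
Ra = ET₀ / [0.0023 × 0.408 × (Tmean+17.8) × √ΔT]
   = 2.73 / (0.0023 × 0.408 × 38.40 × 3.4928) = 21.691 MJ m⁻² d⁻¹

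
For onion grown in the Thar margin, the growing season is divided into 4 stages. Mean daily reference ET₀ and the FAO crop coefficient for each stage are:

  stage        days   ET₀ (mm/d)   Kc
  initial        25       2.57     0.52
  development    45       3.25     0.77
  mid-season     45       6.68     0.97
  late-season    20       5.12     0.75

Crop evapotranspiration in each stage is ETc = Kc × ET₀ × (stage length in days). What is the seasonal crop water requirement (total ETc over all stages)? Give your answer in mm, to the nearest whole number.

initial: 0.52 × 2.57 × 25 = 33.41 mm
development: 0.77 × 3.25 × 45 = 112.61 mm
mid-season: 0.97 × 6.68 × 45 = 291.58 mm
late-season: 0.75 × 5.12 × 20 = 76.80 mm
Seasonal total = 514.40 mm

514 mm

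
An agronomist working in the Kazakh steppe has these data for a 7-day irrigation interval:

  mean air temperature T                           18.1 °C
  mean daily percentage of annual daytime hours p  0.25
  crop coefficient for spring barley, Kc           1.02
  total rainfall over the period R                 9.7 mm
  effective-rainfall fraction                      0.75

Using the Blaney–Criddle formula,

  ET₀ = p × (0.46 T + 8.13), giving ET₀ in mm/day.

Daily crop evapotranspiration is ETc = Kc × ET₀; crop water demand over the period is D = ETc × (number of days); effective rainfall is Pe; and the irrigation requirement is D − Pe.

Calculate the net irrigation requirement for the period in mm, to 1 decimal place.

22.1 mm

ET₀ = 0.25 × (0.46 × 18.1 + 8.13) = 0.25 × 16.456 = 4.1140 mm/d
ETc = Kc × ET₀ = 1.02 × 4.1140 = 4.1963 mm/d
Crop demand D = ETc × 7 d = 4.1963 × 7 = 29.374 mm
Pe = 0.75 × 9.7 = 7.275 mm
D − Pe = 29.374 − 7.275 = 22.099 mm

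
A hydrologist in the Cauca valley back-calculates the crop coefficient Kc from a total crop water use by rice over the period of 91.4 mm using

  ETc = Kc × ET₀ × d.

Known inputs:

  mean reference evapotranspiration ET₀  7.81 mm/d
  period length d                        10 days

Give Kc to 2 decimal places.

1.17

ETc = Kc × ET₀ × d  ⇒  Kc = ETc / (ET₀ × d)
Kc = 91.4 / (7.81 × 10) = 91.4 / 78.10 = 1.1703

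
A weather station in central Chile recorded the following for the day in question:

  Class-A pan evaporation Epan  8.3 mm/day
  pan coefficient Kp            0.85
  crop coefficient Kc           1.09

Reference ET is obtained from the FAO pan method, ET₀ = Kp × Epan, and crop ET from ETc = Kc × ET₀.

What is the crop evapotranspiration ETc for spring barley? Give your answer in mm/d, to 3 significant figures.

7.69 mm/d

ET₀ = 0.85 × 8.3 = 7.0550 mm/d
ETc = Kc × ET₀ = 1.09 × 7.0550 = 7.6900 mm/d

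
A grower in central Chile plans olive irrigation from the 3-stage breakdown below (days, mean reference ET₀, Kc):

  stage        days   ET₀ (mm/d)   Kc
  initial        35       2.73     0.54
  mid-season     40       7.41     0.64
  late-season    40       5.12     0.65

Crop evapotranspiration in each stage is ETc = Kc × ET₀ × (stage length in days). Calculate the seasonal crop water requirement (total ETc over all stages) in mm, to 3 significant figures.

initial: 0.54 × 2.73 × 35 = 51.60 mm
mid-season: 0.64 × 7.41 × 40 = 189.70 mm
late-season: 0.65 × 5.12 × 40 = 133.12 mm
Seasonal total = 374.42 mm

374 mm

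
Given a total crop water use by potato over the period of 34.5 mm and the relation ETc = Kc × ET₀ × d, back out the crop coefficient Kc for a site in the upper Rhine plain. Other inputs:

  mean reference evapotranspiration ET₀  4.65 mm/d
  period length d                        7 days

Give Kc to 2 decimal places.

1.06

ETc = Kc × ET₀ × d  ⇒  Kc = ETc / (ET₀ × d)
Kc = 34.5 / (4.65 × 7) = 34.5 / 32.55 = 1.0599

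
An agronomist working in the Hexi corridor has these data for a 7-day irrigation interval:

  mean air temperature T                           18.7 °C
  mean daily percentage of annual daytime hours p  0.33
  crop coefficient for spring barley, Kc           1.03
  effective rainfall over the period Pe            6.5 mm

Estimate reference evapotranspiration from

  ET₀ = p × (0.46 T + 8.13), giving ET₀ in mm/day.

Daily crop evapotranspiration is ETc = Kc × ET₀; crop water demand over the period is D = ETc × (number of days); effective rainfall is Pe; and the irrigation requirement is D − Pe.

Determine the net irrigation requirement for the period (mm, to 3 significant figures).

33.3 mm

ET₀ = 0.33 × (0.46 × 18.7 + 8.13) = 0.33 × 16.732 = 5.5216 mm/d
ETc = Kc × ET₀ = 1.03 × 5.5216 = 5.6872 mm/d
Crop demand D = ETc × 7 d = 5.6872 × 7 = 39.810 mm
D − Pe = 39.810 − 6.5 = 33.310 mm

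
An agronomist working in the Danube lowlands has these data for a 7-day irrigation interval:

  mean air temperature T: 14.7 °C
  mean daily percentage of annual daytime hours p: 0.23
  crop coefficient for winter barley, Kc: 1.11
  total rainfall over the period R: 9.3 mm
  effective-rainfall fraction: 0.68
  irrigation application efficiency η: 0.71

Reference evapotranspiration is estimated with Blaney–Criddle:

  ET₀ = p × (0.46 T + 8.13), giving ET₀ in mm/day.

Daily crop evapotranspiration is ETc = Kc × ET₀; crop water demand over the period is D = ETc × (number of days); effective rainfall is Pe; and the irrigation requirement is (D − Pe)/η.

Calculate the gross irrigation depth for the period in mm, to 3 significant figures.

28.6 mm

ET₀ = 0.23 × (0.46 × 14.7 + 8.13) = 0.23 × 14.892 = 3.4252 mm/d
ETc = Kc × ET₀ = 1.11 × 3.4252 = 3.8020 mm/d
Crop demand D = ETc × 7 d = 3.8020 × 7 = 26.614 mm
Pe = 0.68 × 9.3 = 6.324 mm
D − Pe = 26.614 − 6.324 = 20.290 mm
Gross irrigation = 20.290 / 0.71 = 28.577 mm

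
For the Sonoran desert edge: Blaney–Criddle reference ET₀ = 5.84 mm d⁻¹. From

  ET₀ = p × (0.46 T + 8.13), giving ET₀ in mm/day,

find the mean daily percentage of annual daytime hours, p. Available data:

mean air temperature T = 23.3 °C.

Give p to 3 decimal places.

0.310

p = ET₀ / (0.46 T + 8.13) = 5.84 / (0.46 × 23.3 + 8.13) = 5.84 / 18.848 = 0.3098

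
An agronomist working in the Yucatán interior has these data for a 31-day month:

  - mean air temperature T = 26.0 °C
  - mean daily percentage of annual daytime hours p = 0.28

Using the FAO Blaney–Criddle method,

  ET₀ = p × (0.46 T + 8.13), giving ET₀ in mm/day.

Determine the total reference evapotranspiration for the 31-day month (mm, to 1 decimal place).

ET₀ = 0.28 × (0.46 × 26.0 + 8.13) = 0.28 × 20.090 = 5.6252 mm/d
Monthly total = 5.6252 × 31 = 174.381 mm

174.4 mm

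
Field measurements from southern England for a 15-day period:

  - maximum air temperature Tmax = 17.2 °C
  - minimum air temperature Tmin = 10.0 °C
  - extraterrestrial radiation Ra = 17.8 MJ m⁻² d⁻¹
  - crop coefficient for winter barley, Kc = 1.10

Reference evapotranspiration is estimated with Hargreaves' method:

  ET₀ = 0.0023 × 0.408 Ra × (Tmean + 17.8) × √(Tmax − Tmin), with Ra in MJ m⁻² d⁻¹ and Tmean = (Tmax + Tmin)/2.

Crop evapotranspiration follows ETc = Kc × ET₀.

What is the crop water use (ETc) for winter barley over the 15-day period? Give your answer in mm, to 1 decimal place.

23.2 mm

Tmean = (17.2 + 10.0)/2 = 13.60 °C
0.408 Ra = 0.408 × 17.8 = 7.2624 mm/d equivalent
ET₀ = 0.0023 × 7.2624 × (13.60 + 17.8) × √7.2 = 0.0023 × 7.2624 × 31.40 × 2.6833 = 1.4074 mm/d
ETc = Kc × ET₀ = 1.10 × 1.4074 = 1.5481 mm/d
Over 15 days: 1.5481 × 15 = 23.222 mm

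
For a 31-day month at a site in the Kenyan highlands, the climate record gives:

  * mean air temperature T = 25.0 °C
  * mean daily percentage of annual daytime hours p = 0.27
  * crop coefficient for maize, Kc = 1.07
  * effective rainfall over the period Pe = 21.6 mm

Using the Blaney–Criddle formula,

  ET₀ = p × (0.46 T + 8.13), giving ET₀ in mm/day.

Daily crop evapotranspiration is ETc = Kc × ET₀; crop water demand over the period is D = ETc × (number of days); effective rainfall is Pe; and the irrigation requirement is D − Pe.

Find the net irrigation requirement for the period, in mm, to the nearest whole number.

ET₀ = 0.27 × (0.46 × 25.0 + 8.13) = 0.27 × 19.630 = 5.3001 mm/d
ETc = Kc × ET₀ = 1.07 × 5.3001 = 5.6711 mm/d
Crop demand D = ETc × 31 d = 5.6711 × 31 = 175.804 mm
D − Pe = 175.804 − 21.6 = 154.204 mm

154 mm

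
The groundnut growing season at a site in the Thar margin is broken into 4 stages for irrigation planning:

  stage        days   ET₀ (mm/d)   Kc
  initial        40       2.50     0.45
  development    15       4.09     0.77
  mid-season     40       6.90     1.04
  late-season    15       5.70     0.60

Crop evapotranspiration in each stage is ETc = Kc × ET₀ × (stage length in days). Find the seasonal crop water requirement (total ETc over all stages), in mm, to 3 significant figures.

431 mm

initial: 0.45 × 2.50 × 40 = 45.00 mm
development: 0.77 × 4.09 × 15 = 47.24 mm
mid-season: 1.04 × 6.90 × 40 = 287.04 mm
late-season: 0.60 × 5.70 × 15 = 51.30 mm
Seasonal total = 430.58 mm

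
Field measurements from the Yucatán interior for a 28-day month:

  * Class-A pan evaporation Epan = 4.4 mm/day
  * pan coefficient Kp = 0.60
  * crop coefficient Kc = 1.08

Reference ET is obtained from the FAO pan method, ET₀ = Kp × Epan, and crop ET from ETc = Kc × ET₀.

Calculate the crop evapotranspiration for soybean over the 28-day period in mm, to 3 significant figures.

ET₀ = 0.60 × 4.4 = 2.6400 mm/d
ETc = Kc × ET₀ = 1.08 × 2.6400 = 2.8512 mm/d
Over 28 days: 2.8512 × 28 = 79.834 mm

79.8 mm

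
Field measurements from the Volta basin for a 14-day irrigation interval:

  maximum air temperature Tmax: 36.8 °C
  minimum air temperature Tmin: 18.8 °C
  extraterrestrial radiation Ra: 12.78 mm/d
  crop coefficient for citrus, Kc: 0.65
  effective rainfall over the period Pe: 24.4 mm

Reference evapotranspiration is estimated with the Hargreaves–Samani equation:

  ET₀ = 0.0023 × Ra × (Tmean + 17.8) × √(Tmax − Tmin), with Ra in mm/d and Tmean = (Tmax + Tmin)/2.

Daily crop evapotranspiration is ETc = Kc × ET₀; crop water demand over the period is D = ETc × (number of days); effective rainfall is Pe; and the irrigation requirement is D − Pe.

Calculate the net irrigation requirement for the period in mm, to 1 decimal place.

Tmean = (36.8 + 18.8)/2 = 27.80 °C
ET₀ = 0.0023 × 12.78 × (27.80 + 17.8) × √18.0 = 0.0023 × 12.78 × 45.60 × 4.2426 = 5.6866 mm/d
ETc = Kc × ET₀ = 0.65 × 5.6866 = 3.6963 mm/d
Crop demand D = ETc × 14 d = 3.6963 × 14 = 51.748 mm
D − Pe = 51.748 − 24.4 = 27.348 mm

27.3 mm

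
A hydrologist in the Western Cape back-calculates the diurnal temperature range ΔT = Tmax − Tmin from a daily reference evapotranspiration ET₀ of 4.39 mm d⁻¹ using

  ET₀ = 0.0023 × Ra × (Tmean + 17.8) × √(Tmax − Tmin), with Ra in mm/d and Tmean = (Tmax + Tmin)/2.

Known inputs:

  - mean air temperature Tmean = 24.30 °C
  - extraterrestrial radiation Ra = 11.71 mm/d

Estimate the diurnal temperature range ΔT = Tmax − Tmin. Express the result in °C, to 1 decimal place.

15.0 °C

√ΔT = ET₀ / [0.0023 × Ra × (Tmean+17.8)] = 4.39 / (0.0023 × 11.71 × 42.10) = 3.8717
ΔT = 3.8717² = 14.990 °C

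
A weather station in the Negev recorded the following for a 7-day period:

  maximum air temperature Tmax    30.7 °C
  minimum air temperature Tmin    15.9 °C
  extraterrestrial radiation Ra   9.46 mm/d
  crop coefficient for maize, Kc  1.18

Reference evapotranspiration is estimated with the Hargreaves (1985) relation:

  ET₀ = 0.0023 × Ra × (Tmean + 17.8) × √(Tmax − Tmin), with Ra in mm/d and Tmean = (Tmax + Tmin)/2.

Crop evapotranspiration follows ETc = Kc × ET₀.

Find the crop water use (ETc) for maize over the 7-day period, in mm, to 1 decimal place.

28.4 mm

Tmean = (30.7 + 15.9)/2 = 23.30 °C
ET₀ = 0.0023 × 9.46 × (23.30 + 17.8) × √14.8 = 0.0023 × 9.46 × 41.10 × 3.8471 = 3.4403 mm/d
ETc = Kc × ET₀ = 1.18 × 3.4403 = 4.0596 mm/d
Over 7 days: 4.0596 × 7 = 28.417 mm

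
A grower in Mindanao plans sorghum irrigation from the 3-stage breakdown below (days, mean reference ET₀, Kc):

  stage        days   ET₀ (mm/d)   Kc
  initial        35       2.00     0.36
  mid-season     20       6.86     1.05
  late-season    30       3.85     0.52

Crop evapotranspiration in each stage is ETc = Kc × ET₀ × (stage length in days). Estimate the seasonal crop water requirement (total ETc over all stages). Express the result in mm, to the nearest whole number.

229 mm

initial: 0.36 × 2.00 × 35 = 25.20 mm
mid-season: 1.05 × 6.86 × 20 = 144.06 mm
late-season: 0.52 × 3.85 × 30 = 60.06 mm
Seasonal total = 229.32 mm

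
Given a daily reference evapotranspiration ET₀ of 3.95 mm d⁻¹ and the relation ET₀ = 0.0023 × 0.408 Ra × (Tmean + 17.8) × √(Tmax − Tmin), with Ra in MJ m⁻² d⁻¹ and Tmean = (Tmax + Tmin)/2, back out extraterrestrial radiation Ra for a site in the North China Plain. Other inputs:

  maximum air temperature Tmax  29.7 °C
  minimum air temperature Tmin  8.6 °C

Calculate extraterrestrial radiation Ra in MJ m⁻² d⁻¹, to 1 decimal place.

Tmean = (29.7+8.6)/2 = 19.15 °C; ΔT = 21.1
Ra = ET₀ / [0.0023 × 0.408 × (Tmean+17.8) × √ΔT]
   = 3.95 / (0.0023 × 0.408 × 36.95 × 4.5935) = 24.800 MJ m⁻² d⁻¹

24.8 MJ m⁻² d⁻¹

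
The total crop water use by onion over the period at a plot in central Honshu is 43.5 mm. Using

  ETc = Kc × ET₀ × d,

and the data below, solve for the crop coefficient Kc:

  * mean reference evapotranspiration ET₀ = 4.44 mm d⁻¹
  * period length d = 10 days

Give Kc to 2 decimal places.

ETc = Kc × ET₀ × d  ⇒  Kc = ETc / (ET₀ × d)
Kc = 43.5 / (4.44 × 10) = 43.5 / 44.40 = 0.9797

0.98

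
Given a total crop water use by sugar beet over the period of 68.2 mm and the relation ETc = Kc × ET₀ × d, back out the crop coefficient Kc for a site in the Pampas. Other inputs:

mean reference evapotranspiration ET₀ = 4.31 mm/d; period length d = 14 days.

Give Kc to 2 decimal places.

1.13

ETc = Kc × ET₀ × d  ⇒  Kc = ETc / (ET₀ × d)
Kc = 68.2 / (4.31 × 14) = 68.2 / 60.34 = 1.1303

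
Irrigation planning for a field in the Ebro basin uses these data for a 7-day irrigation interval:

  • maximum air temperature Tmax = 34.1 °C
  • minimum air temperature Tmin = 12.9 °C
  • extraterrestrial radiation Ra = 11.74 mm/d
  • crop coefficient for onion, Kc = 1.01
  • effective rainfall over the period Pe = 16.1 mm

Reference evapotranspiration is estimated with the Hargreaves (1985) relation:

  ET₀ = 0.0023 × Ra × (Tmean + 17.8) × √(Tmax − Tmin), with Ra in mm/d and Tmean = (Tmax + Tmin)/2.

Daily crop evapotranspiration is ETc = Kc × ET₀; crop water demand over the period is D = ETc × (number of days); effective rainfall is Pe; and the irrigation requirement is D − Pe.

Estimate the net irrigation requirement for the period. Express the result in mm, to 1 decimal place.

20.2 mm

Tmean = (34.1 + 12.9)/2 = 23.50 °C
ET₀ = 0.0023 × 11.74 × (23.50 + 17.8) × √21.2 = 0.0023 × 11.74 × 41.30 × 4.6043 = 5.1346 mm/d
ETc = Kc × ET₀ = 1.01 × 5.1346 = 5.1859 mm/d
Crop demand D = ETc × 7 d = 5.1859 × 7 = 36.301 mm
D − Pe = 36.301 − 16.1 = 20.201 mm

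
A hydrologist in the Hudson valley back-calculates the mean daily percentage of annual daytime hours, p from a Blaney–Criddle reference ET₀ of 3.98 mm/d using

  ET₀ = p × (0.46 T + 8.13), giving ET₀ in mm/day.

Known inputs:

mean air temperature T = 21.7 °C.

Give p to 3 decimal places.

0.220

p = ET₀ / (0.46 T + 8.13) = 3.98 / (0.46 × 21.7 + 8.13) = 3.98 / 18.112 = 0.2197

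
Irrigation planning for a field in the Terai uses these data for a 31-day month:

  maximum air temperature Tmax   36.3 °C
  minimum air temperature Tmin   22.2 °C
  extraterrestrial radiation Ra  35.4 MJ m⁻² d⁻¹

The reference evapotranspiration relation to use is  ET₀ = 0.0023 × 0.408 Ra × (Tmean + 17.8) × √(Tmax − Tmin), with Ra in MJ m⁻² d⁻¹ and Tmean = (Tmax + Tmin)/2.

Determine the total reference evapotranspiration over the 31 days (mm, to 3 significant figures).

Tmean = (36.3 + 22.2)/2 = 29.25 °C
0.408 Ra = 0.408 × 35.4 = 14.4432 mm/d equivalent
ET₀ = 0.0023 × 14.4432 × (29.25 + 17.8) × √14.1 = 0.0023 × 14.4432 × 47.05 × 3.7550 = 5.8690 mm/d
Over 31 days: 5.8690 × 31 = 181.939 mm

182 mm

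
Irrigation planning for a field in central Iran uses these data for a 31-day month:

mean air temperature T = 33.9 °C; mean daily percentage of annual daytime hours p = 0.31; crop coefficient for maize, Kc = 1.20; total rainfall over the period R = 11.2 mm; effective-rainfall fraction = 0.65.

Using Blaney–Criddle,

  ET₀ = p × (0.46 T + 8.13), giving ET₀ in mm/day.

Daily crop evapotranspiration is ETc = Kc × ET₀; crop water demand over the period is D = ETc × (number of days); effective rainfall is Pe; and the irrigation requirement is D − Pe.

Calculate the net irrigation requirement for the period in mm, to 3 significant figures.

ET₀ = 0.31 × (0.46 × 33.9 + 8.13) = 0.31 × 23.724 = 7.3544 mm/d
ETc = Kc × ET₀ = 1.20 × 7.3544 = 8.8253 mm/d
Crop demand D = ETc × 31 d = 8.8253 × 31 = 273.584 mm
Pe = 0.65 × 11.2 = 7.280 mm
D − Pe = 273.584 − 7.280 = 266.304 mm

266 mm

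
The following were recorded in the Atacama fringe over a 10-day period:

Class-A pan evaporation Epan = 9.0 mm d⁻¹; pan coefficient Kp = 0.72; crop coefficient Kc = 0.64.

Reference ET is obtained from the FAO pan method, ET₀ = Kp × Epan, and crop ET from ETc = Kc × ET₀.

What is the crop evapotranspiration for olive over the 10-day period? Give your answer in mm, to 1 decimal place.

ET₀ = 0.72 × 9.0 = 6.4800 mm/d
ETc = Kc × ET₀ = 0.64 × 6.4800 = 4.1472 mm/d
Over 10 days: 4.1472 × 10 = 41.472 mm

41.5 mm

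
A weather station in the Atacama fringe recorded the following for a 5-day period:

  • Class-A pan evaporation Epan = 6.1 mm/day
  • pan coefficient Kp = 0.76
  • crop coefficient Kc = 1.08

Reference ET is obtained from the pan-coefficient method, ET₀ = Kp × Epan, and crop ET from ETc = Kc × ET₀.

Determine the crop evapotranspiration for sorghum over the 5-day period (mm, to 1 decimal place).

25.0 mm

ET₀ = 0.76 × 6.1 = 4.6360 mm/d
ETc = Kc × ET₀ = 1.08 × 4.6360 = 5.0069 mm/d
Over 5 days: 5.0069 × 5 = 25.035 mm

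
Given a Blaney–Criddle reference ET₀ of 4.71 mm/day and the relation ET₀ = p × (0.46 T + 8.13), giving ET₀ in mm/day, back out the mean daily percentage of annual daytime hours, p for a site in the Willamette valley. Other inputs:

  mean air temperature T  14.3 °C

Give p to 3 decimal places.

p = ET₀ / (0.46 T + 8.13) = 4.71 / (0.46 × 14.3 + 8.13) = 4.71 / 14.708 = 0.3202

0.320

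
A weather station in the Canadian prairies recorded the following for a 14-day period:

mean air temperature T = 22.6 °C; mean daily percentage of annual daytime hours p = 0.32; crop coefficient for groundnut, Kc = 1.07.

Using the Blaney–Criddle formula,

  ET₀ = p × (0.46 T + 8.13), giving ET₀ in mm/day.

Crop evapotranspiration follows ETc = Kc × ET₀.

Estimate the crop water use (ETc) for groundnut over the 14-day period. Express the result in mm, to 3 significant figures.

88.8 mm

ET₀ = 0.32 × (0.46 × 22.6 + 8.13) = 0.32 × 18.526 = 5.9283 mm/d
ETc = Kc × ET₀ = 1.07 × 5.9283 = 6.3433 mm/d
Over 14 days: 6.3433 × 14 = 88.806 mm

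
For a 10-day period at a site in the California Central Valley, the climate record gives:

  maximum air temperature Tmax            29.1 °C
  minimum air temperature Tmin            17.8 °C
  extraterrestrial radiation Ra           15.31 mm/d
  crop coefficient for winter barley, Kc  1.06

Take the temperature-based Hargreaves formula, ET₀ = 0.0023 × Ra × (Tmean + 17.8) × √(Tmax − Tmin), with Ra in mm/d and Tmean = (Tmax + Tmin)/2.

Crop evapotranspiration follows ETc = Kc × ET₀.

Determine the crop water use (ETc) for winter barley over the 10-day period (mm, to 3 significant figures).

Tmean = (29.1 + 17.8)/2 = 23.45 °C
ET₀ = 0.0023 × 15.31 × (23.45 + 17.8) × √11.3 = 0.0023 × 15.31 × 41.25 × 3.3615 = 4.8827 mm/d
ETc = Kc × ET₀ = 1.06 × 4.8827 = 5.1757 mm/d
Over 10 days: 5.1757 × 10 = 51.757 mm

51.8 mm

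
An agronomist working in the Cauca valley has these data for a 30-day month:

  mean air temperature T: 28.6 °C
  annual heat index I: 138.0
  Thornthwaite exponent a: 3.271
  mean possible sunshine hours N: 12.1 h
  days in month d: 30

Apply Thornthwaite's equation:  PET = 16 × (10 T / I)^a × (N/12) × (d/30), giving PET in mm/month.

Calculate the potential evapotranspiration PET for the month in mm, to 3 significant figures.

10T/I = 10 × 28.6 / 138.0 = 2.0725
(10T/I)^a = 2.0725^3.271 = 10.8456
Uncorrected PET = 16 × 10.8456 = 173.530 mm
Correction = (N/12)(d/30) = (12.1/12)(30/30) = 1.0083
PET = 173.530 × 1.0083 = 174.970 mm/month

175 mm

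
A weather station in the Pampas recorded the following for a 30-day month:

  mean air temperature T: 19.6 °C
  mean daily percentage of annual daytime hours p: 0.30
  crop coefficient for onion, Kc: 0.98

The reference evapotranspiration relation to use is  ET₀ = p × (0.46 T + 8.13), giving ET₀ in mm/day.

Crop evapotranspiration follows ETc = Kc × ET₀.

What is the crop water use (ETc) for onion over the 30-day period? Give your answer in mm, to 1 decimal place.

ET₀ = 0.30 × (0.46 × 19.6 + 8.13) = 0.30 × 17.146 = 5.1438 mm/d
ETc = Kc × ET₀ = 0.98 × 5.1438 = 5.0409 mm/d
Over 30 days: 5.0409 × 30 = 151.227 mm

151.2 mm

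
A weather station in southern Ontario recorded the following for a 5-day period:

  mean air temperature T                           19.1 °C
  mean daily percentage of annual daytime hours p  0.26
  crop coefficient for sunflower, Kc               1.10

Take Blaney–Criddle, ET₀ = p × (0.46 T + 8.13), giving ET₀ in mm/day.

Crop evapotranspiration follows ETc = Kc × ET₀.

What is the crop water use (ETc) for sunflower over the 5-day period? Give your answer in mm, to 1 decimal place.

24.2 mm

ET₀ = 0.26 × (0.46 × 19.1 + 8.13) = 0.26 × 16.916 = 4.3982 mm/d
ETc = Kc × ET₀ = 1.10 × 4.3982 = 4.8380 mm/d
Over 5 days: 4.8380 × 5 = 24.190 mm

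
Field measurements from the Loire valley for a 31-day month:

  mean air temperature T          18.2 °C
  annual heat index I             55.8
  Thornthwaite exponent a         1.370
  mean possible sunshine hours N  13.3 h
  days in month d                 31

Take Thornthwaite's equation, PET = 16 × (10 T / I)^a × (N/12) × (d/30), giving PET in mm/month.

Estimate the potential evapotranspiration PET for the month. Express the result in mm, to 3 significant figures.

10T/I = 10 × 18.2 / 55.8 = 3.2616
(10T/I)^a = 3.2616^1.370 = 5.0513
Uncorrected PET = 16 × 5.0513 = 80.821 mm
Correction = (N/12)(d/30) = (13.3/12)(31/30) = 1.1453
PET = 80.821 × 1.1453 = 92.564 mm/month

92.6 mm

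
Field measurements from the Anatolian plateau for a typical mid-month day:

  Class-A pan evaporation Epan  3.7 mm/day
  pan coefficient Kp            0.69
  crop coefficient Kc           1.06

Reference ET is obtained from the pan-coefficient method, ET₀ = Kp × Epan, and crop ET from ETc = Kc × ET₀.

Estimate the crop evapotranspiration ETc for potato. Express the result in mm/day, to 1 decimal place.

2.7 mm/day

ET₀ = 0.69 × 3.7 = 2.5530 mm/d
ETc = Kc × ET₀ = 1.06 × 2.5530 = 2.7062 mm/d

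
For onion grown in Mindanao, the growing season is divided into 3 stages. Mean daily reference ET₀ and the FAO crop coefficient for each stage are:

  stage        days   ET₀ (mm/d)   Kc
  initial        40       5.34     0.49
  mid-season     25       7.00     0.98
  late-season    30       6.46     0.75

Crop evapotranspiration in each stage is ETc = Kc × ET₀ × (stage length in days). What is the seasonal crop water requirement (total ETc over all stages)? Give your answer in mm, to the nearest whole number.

initial: 0.49 × 5.34 × 40 = 104.66 mm
mid-season: 0.98 × 7.00 × 25 = 171.50 mm
late-season: 0.75 × 6.46 × 30 = 145.35 mm
Seasonal total = 421.51 mm

422 mm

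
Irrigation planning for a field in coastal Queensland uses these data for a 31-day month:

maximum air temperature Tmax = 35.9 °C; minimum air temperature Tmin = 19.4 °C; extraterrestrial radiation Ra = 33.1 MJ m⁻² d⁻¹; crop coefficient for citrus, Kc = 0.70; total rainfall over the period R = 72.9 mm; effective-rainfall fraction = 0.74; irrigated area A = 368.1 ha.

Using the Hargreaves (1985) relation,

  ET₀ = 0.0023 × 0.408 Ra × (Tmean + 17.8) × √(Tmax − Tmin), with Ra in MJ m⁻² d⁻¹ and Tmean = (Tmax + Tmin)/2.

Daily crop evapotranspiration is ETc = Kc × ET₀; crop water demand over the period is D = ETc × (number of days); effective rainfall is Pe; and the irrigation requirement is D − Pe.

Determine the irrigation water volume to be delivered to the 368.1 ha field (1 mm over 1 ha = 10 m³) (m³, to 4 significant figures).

Tmean = (35.9 + 19.4)/2 = 27.65 °C
0.408 Ra = 0.408 × 33.1 = 13.5048 mm/d equivalent
ET₀ = 0.0023 × 13.5048 × (27.65 + 17.8) × √16.5 = 0.0023 × 13.5048 × 45.45 × 4.0620 = 5.7344 mm/d
ETc = Kc × ET₀ = 0.70 × 5.7344 = 4.0141 mm/d
Crop demand D = ETc × 31 d = 4.0141 × 31 = 124.437 mm
Pe = 0.74 × 72.9 = 53.946 mm
D − Pe = 124.437 − 53.946 = 70.491 mm
Volume = 70.491 mm × 368.1 ha × 10 = 259477.4 m³

259500 m³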